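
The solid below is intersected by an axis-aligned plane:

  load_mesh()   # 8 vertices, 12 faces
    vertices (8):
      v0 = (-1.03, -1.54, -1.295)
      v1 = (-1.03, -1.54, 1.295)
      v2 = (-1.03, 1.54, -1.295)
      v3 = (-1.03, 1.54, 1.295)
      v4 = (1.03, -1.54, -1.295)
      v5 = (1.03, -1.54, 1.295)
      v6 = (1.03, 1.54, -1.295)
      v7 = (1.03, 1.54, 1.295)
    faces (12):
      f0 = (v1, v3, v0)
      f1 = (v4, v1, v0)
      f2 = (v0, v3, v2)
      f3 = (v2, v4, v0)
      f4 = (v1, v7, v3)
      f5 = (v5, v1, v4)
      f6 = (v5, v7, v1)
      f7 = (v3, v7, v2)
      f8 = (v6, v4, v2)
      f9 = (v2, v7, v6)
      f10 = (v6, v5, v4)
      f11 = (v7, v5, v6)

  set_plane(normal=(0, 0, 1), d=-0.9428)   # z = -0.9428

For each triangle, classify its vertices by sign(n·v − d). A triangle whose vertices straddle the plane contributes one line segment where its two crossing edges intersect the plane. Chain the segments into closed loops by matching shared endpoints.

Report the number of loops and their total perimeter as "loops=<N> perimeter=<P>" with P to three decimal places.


Straddling triangles (8 of 12):
  (v1,v3,v0) [++-] → (-1.03, -1.12117, -0.9428)–(-1.03, -1.54, -0.9428)  len=0.4188
  (v4,v1,v0) [-+-] → (0.749872, -1.54, -0.9428)–(-1.03, -1.54, -0.9428)  len=1.7799
  (v0,v3,v2) [-+-] → (-1.03, -1.12117, -0.9428)–(-1.03, 1.54, -0.9428)  len=2.6612
  (v5,v1,v4) [++-] → (0.749872, -1.54, -0.9428)–(1.03, -1.54, -0.9428)  len=0.2801
  (v3,v7,v2) [++-] → (-0.749872, 1.54, -0.9428)–(-1.03, 1.54, -0.9428)  len=0.2801
  (v2,v7,v6) [-+-] → (-0.749872, 1.54, -0.9428)–(1.03, 1.54, -0.9428)  len=1.7799
  (v6,v5,v4) [-+-] → (1.03, 1.12117, -0.9428)–(1.03, -1.54, -0.9428)  len=2.6612
  (v7,v5,v6) [++-] → (1.03, 1.12117, -0.9428)–(1.03, 1.54, -0.9428)  len=0.4188

Chained into 1 loop(s):
  loop 1: 8 segments, perimeter = 10.2800
Total perimeter = 10.280

loops=1 perimeter=10.280


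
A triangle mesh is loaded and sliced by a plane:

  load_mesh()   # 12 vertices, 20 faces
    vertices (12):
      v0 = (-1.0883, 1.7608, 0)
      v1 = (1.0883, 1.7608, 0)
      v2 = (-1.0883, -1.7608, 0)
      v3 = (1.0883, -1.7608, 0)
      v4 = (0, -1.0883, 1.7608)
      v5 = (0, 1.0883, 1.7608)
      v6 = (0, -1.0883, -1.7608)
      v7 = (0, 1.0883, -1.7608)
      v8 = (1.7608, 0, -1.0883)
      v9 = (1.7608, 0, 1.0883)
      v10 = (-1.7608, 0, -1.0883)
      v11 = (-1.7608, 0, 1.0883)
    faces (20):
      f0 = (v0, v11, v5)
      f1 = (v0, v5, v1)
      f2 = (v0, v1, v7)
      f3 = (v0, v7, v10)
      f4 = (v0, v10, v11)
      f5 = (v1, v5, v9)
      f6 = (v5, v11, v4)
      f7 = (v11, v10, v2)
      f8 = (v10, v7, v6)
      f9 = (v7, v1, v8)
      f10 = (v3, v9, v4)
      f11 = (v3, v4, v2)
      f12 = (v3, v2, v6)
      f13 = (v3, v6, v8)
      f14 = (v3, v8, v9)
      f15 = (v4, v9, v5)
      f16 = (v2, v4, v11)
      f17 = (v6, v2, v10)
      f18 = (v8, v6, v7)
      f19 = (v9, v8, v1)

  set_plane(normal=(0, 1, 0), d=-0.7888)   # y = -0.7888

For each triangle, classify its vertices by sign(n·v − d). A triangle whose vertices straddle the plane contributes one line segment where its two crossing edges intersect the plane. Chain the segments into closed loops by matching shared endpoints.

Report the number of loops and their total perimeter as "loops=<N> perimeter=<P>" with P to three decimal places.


Straddling triangles (10 of 20):
  (v5,v11,v4) [++-] → (-0.484572, -0.7888, 1.57573)–(0, -0.7888, 1.7608)  len=0.5187
  (v11,v10,v2) [++-] → (-1.45953, -0.7888, -0.600765)–(-1.45953, -0.7888, 0.600765)  len=1.2015
  (v10,v7,v6) [++-] → (0, -0.7888, -1.7608)–(-0.484572, -0.7888, -1.57573)  len=0.5187
  (v3,v9,v4) [-+-] → (1.45953, -0.7888, 0.600765)–(0.484572, -0.7888, 1.57573)  len=1.3788
  (v3,v6,v8) [--+] → (0.484572, -0.7888, -1.57573)–(1.45953, -0.7888, -0.600765)  len=1.3788
  (v3,v8,v9) [-++] → (1.45953, -0.7888, -0.600765)–(1.45953, -0.7888, 0.600765)  len=1.2015
  (v4,v9,v5) [-++] → (0.484572, -0.7888, 1.57573)–(0, -0.7888, 1.7608)  len=0.5187
  (v2,v4,v11) [--+] → (-0.484572, -0.7888, 1.57573)–(-1.45953, -0.7888, 0.600765)  len=1.3788
  (v6,v2,v10) [--+] → (-1.45953, -0.7888, -0.600765)–(-0.484572, -0.7888, -1.57573)  len=1.3788
  (v8,v6,v7) [+-+] → (0.484572, -0.7888, -1.57573)–(0, -0.7888, -1.7608)  len=0.5187

Chained into 1 loop(s):
  loop 1: 10 segments, perimeter = 9.9931
Total perimeter = 9.993

loops=1 perimeter=9.993


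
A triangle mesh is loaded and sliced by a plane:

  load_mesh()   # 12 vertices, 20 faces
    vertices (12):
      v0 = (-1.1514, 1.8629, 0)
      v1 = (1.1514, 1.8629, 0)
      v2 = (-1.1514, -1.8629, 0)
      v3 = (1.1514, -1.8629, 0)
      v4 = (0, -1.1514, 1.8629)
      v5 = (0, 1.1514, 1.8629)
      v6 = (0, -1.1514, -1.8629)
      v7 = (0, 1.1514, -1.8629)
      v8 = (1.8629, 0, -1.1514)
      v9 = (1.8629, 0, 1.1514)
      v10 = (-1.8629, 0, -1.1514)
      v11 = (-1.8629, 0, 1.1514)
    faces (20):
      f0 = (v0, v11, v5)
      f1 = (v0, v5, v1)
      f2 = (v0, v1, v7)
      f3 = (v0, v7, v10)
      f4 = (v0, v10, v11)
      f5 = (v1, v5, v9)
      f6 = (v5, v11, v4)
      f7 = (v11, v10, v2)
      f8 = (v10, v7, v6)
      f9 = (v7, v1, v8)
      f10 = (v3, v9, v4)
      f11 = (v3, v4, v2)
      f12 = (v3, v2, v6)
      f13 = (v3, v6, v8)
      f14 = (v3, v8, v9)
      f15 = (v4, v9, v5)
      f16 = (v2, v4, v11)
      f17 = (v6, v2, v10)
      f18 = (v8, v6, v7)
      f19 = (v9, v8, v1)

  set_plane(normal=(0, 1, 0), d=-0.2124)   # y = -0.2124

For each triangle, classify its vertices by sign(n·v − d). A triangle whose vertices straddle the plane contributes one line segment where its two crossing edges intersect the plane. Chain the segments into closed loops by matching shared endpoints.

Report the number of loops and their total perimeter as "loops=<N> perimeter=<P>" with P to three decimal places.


loops=1 perimeter=12.071

Straddling triangles (10 of 20):
  (v5,v11,v4) [++-] → (-1.51925, -0.2124, 1.28265)–(0, -0.2124, 1.8629)  len=1.6263
  (v11,v10,v2) [++-] → (-1.78178, -0.2124, -1.02012)–(-1.78178, -0.2124, 1.02012)  len=2.0402
  (v10,v7,v6) [++-] → (0, -0.2124, -1.8629)–(-1.51925, -0.2124, -1.28265)  len=1.6263
  (v3,v9,v4) [-+-] → (1.78178, -0.2124, 1.02012)–(1.51925, -0.2124, 1.28265)  len=0.3713
  (v3,v6,v8) [--+] → (1.51925, -0.2124, -1.28265)–(1.78178, -0.2124, -1.02012)  len=0.3713
  (v3,v8,v9) [-++] → (1.78178, -0.2124, -1.02012)–(1.78178, -0.2124, 1.02012)  len=2.0402
  (v4,v9,v5) [-++] → (1.51925, -0.2124, 1.28265)–(0, -0.2124, 1.8629)  len=1.6263
  (v2,v4,v11) [--+] → (-1.51925, -0.2124, 1.28265)–(-1.78178, -0.2124, 1.02012)  len=0.3713
  (v6,v2,v10) [--+] → (-1.78178, -0.2124, -1.02012)–(-1.51925, -0.2124, -1.28265)  len=0.3713
  (v8,v6,v7) [+-+] → (1.51925, -0.2124, -1.28265)–(0, -0.2124, -1.8629)  len=1.6263

Chained into 1 loop(s):
  loop 1: 10 segments, perimeter = 12.0707
Total perimeter = 12.071


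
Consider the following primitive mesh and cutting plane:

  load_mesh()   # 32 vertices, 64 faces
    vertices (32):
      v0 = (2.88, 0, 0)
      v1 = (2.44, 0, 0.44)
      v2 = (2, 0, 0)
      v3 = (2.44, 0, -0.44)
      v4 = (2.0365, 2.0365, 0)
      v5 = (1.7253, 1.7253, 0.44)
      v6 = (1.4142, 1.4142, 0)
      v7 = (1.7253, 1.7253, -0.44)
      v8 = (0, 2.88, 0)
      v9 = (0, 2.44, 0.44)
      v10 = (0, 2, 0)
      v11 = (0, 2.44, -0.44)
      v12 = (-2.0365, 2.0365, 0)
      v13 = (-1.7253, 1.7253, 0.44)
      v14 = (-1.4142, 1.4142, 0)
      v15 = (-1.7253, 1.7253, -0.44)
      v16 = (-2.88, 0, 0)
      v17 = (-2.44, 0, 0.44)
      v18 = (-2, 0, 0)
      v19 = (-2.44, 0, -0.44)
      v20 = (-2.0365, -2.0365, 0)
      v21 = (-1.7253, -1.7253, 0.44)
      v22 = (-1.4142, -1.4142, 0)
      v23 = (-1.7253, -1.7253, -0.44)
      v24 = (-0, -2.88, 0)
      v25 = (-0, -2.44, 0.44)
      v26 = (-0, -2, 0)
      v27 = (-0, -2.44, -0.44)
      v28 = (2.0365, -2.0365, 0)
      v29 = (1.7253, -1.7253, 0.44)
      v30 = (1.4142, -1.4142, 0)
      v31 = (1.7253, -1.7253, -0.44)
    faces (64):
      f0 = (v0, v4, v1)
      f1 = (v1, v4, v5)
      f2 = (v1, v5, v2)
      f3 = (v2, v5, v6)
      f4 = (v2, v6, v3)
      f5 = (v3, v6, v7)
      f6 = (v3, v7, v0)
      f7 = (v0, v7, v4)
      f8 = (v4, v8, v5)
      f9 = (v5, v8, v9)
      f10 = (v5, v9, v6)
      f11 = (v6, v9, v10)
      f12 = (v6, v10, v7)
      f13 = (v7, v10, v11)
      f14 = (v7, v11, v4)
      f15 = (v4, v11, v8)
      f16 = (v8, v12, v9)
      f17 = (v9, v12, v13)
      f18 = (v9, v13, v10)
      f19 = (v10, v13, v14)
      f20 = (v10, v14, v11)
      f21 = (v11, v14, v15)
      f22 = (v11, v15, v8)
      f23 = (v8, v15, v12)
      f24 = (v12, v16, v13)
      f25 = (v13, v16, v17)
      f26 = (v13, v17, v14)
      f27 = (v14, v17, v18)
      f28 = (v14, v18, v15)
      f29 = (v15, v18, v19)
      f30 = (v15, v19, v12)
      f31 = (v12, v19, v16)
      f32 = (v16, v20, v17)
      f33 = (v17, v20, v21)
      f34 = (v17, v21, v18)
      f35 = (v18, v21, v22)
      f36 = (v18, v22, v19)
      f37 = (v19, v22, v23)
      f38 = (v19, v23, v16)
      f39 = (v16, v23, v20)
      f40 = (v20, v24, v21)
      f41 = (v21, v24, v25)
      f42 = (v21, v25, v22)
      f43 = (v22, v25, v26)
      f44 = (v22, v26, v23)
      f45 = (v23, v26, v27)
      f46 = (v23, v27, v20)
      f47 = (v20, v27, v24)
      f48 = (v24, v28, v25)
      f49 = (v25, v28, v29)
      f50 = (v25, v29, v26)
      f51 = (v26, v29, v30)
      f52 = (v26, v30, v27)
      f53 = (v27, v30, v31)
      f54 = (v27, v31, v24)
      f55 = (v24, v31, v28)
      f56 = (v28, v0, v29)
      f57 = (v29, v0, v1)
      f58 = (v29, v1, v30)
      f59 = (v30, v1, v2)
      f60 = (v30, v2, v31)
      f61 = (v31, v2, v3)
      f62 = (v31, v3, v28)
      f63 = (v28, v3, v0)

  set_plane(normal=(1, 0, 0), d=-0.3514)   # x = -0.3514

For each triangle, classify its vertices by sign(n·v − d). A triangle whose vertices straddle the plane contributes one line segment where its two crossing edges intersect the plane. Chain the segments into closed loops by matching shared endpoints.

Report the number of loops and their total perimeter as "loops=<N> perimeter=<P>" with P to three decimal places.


loops=2 perimeter=4.978

Straddling triangles (16 of 64):
  (v8,v12,v9) [+-+] → (-0.3514, 2.73445, 0)–(-0.3514, 2.37038, 0.364078)  len=0.5149
  (v9,v12,v13) [+--] → (-0.3514, 2.37038, 0.364078)–(-0.3514, 2.29443, 0.44)  len=0.1074
  (v9,v13,v10) [+-+] → (-0.3514, 2.29443, 0.44)–(-0.3514, 1.94405, 0.0896169)  len=0.4955
  (v10,v13,v14) [+--] → (-0.3514, 1.94405, 0.0896169)–(-0.3514, 1.85444, 0)  len=0.1267
  (v10,v14,v11) [+-+] → (-0.3514, 1.85444, 0)–(-0.3514, 2.18511, -0.330669)  len=0.4676
  (v11,v14,v15) [+--] → (-0.3514, 2.18511, -0.330669)–(-0.3514, 2.29443, -0.44)  len=0.1546
  (v11,v15,v8) [+-+] → (-0.3514, 2.29443, -0.44)–(-0.3514, 2.64482, -0.0896169)  len=0.4955
  (v8,v15,v12) [+--] → (-0.3514, 2.64482, -0.0896169)–(-0.3514, 2.73445, 0)  len=0.1268
  (v20,v24,v21) [-+-] → (-0.3514, -2.73445, 0)–(-0.3514, -2.64482, 0.0896169)  len=0.1268
  (v21,v24,v25) [-++] → (-0.3514, -2.64482, 0.0896169)–(-0.3514, -2.29443, 0.44)  len=0.4955
  (v21,v25,v22) [-+-] → (-0.3514, -2.29443, 0.44)–(-0.3514, -2.18511, 0.330669)  len=0.1546
  (v22,v25,v26) [-++] → (-0.3514, -2.18511, 0.330669)–(-0.3514, -1.85444, 0)  len=0.4676
  (v22,v26,v23) [-+-] → (-0.3514, -1.85444, 0)–(-0.3514, -1.94405, -0.0896169)  len=0.1267
  (v23,v26,v27) [-++] → (-0.3514, -1.94405, -0.0896169)–(-0.3514, -2.29443, -0.44)  len=0.4955
  (v23,v27,v20) [-+-] → (-0.3514, -2.29443, -0.44)–(-0.3514, -2.37038, -0.364078)  len=0.1074
  (v20,v27,v24) [-++] → (-0.3514, -2.37038, -0.364078)–(-0.3514, -2.73445, 0)  len=0.5149

Chained into 2 loop(s):
  loop 1: 8 segments, perimeter = 2.4890
  loop 2: 8 segments, perimeter = 2.4890
Total perimeter = 4.978


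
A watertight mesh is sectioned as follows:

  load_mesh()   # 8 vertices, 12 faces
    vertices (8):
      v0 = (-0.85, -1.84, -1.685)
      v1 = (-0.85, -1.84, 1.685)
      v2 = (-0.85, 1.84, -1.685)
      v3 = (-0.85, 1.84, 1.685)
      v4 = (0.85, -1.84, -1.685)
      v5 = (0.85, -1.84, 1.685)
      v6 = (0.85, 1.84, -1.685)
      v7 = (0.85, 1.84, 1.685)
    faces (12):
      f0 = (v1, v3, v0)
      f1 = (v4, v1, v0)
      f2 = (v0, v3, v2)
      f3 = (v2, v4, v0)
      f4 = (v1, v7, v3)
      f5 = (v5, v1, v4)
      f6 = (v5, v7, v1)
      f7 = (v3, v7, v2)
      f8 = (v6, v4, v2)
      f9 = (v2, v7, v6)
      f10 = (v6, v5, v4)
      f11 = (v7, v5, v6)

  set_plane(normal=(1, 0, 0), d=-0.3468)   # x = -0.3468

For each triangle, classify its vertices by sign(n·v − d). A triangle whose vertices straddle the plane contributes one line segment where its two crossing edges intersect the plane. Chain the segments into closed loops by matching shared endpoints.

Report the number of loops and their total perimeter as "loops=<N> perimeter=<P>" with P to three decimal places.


Straddling triangles (8 of 12):
  (v4,v1,v0) [+--] → (-0.3468, -1.84, 0.68748)–(-0.3468, -1.84, -1.685)  len=2.3725
  (v2,v4,v0) [-+-] → (-0.3468, 0.75072, -1.685)–(-0.3468, -1.84, -1.685)  len=2.5907
  (v1,v7,v3) [-+-] → (-0.3468, -0.75072, 1.685)–(-0.3468, 1.84, 1.685)  len=2.5907
  (v5,v1,v4) [+-+] → (-0.3468, -1.84, 1.685)–(-0.3468, -1.84, 0.68748)  len=0.9975
  (v5,v7,v1) [++-] → (-0.3468, -0.75072, 1.685)–(-0.3468, -1.84, 1.685)  len=1.0893
  (v3,v7,v2) [-+-] → (-0.3468, 1.84, 1.685)–(-0.3468, 1.84, -0.68748)  len=2.3725
  (v6,v4,v2) [++-] → (-0.3468, 0.75072, -1.685)–(-0.3468, 1.84, -1.685)  len=1.0893
  (v2,v7,v6) [-++] → (-0.3468, 1.84, -0.68748)–(-0.3468, 1.84, -1.685)  len=0.9975

Chained into 1 loop(s):
  loop 1: 8 segments, perimeter = 14.1000
Total perimeter = 14.100

loops=1 perimeter=14.100


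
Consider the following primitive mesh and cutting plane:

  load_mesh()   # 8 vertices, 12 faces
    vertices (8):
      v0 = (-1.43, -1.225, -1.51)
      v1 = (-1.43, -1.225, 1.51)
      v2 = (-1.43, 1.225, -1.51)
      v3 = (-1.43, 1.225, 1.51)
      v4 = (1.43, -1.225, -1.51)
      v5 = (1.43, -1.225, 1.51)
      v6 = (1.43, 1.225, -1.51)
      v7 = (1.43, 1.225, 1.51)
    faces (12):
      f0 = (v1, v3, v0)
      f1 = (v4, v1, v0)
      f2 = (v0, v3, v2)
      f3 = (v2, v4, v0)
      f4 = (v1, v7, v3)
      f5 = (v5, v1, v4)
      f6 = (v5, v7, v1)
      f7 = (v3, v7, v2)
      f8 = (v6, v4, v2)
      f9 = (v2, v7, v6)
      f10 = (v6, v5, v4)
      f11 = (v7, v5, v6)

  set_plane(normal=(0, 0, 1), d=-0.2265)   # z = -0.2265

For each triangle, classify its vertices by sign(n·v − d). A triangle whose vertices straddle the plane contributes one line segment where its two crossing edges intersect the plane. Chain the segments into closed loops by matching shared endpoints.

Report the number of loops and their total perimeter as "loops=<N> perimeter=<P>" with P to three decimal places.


Straddling triangles (8 of 12):
  (v1,v3,v0) [++-] → (-1.43, -0.18375, -0.2265)–(-1.43, -1.225, -0.2265)  len=1.0413
  (v4,v1,v0) [-+-] → (0.2145, -1.225, -0.2265)–(-1.43, -1.225, -0.2265)  len=1.6445
  (v0,v3,v2) [-+-] → (-1.43, -0.18375, -0.2265)–(-1.43, 1.225, -0.2265)  len=1.4087
  (v5,v1,v4) [++-] → (0.2145, -1.225, -0.2265)–(1.43, -1.225, -0.2265)  len=1.2155
  (v3,v7,v2) [++-] → (-0.2145, 1.225, -0.2265)–(-1.43, 1.225, -0.2265)  len=1.2155
  (v2,v7,v6) [-+-] → (-0.2145, 1.225, -0.2265)–(1.43, 1.225, -0.2265)  len=1.6445
  (v6,v5,v4) [-+-] → (1.43, 0.18375, -0.2265)–(1.43, -1.225, -0.2265)  len=1.4087
  (v7,v5,v6) [++-] → (1.43, 0.18375, -0.2265)–(1.43, 1.225, -0.2265)  len=1.0413

Chained into 1 loop(s):
  loop 1: 8 segments, perimeter = 10.6200
Total perimeter = 10.620

loops=1 perimeter=10.620


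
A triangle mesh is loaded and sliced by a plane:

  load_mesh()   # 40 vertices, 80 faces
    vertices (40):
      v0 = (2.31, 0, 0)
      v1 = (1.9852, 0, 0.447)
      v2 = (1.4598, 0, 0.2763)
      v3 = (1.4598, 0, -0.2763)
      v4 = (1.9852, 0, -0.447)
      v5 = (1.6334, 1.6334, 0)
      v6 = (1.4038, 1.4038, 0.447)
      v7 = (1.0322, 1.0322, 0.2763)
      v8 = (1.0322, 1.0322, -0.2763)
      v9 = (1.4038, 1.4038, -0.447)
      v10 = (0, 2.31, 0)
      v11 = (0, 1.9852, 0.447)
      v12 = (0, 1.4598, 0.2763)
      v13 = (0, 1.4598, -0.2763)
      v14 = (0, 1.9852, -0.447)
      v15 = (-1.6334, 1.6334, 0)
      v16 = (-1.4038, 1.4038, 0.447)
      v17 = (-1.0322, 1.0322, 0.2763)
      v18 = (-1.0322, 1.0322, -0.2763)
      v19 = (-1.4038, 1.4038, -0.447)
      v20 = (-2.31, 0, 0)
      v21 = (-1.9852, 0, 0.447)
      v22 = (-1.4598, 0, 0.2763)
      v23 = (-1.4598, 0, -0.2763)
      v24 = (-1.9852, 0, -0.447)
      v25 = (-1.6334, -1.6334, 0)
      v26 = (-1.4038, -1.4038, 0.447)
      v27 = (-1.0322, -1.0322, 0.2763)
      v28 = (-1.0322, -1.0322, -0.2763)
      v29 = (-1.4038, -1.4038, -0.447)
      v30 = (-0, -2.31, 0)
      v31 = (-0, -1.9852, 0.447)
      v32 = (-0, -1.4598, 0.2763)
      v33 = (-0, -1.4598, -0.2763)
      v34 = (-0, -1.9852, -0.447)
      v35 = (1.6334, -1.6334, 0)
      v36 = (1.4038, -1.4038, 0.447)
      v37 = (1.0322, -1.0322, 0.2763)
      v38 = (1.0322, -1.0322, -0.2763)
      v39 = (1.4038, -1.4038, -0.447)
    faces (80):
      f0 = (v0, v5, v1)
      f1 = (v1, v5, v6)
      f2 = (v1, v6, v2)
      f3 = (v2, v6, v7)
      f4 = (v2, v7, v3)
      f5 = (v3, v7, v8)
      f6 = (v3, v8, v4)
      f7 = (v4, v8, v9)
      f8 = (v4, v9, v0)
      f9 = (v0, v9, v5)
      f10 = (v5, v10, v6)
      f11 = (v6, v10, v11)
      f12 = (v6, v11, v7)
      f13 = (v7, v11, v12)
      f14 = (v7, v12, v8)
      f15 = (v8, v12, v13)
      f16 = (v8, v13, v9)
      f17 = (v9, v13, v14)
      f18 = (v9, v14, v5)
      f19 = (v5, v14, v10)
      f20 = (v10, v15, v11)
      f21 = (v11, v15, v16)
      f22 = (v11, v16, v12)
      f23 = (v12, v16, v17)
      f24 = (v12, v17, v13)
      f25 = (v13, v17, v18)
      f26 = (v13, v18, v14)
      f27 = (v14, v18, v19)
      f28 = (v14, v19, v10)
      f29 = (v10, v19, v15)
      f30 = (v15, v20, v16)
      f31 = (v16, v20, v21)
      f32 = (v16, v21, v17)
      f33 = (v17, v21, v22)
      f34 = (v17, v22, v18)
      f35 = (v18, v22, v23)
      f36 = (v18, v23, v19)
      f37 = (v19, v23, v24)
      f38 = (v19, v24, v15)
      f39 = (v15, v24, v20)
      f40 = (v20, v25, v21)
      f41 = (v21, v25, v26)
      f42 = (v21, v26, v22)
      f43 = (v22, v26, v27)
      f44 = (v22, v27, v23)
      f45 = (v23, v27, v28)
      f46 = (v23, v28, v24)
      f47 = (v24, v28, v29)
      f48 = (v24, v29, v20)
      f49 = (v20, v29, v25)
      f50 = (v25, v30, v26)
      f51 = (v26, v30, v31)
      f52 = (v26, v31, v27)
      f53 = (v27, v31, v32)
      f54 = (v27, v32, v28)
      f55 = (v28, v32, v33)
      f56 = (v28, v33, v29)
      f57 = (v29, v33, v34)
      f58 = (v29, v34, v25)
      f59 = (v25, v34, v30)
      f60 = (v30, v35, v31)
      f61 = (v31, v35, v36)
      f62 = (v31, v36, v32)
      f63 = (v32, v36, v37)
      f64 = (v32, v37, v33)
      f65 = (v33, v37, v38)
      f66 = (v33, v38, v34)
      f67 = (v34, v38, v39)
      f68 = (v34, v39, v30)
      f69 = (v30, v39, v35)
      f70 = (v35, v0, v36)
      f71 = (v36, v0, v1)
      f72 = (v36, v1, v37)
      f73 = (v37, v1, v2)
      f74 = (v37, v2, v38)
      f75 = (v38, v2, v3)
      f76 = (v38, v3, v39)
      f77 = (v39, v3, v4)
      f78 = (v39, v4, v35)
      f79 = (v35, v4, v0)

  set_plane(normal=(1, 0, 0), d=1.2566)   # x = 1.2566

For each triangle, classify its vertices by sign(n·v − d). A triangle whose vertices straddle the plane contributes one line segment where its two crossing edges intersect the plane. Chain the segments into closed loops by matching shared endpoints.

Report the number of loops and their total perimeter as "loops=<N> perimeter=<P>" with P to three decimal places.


loops=2 perimeter=7.283

Straddling triangles (24 of 80):
  (v2,v6,v7) [++-] → (1.2566, 1.2566, 0.379381)–(1.2566, 0.490512, 0.2763)  len=0.7730
  (v2,v7,v3) [+-+] → (1.2566, 0.490512, 0.2763)–(1.2566, 0.490512, -0.0136987)  len=0.2900
  (v3,v7,v8) [+--] → (1.2566, 0.490512, -0.0136987)–(1.2566, 0.490512, -0.2763)  len=0.2626
  (v3,v8,v4) [+-+] → (1.2566, 0.490512, -0.2763)–(1.2566, 0.789151, -0.316494)  len=0.3013
  (v4,v8,v9) [+-+] → (1.2566, 0.789151, -0.316494)–(1.2566, 1.2566, -0.379381)  len=0.4717
  (v5,v10,v6) [+-+] → (1.2566, 1.78948, 0)–(1.2566, 1.49882, 0.400128)  len=0.4946
  (v6,v10,v11) [+--] → (1.2566, 1.49882, 0.400128)–(1.2566, 1.46476, 0.447)  len=0.0579
  (v6,v11,v7) [+--] → (1.2566, 1.46476, 0.447)–(1.2566, 1.2566, 0.379381)  len=0.2189
  (v8,v13,v9) [--+] → (1.2566, 1.40967, -0.429101)–(1.2566, 1.2566, -0.379381)  len=0.1609
  (v9,v13,v14) [+--] → (1.2566, 1.40967, -0.429101)–(1.2566, 1.46476, -0.447)  len=0.0579
  (v9,v14,v5) [+-+] → (1.2566, 1.46476, -0.447)–(1.2566, 1.71455, -0.103116)  len=0.4250
  (v5,v14,v10) [+--] → (1.2566, 1.71455, -0.103116)–(1.2566, 1.78948, 0)  len=0.1275
  (v30,v35,v31) [-+-] → (1.2566, -1.78948, 0)–(1.2566, -1.71455, 0.103116)  len=0.1275
  (v31,v35,v36) [-++] → (1.2566, -1.71455, 0.103116)–(1.2566, -1.46476, 0.447)  len=0.4250
  (v31,v36,v32) [-+-] → (1.2566, -1.46476, 0.447)–(1.2566, -1.40967, 0.429101)  len=0.0579
  (v32,v36,v37) [-+-] → (1.2566, -1.40967, 0.429101)–(1.2566, -1.2566, 0.379381)  len=0.1609
  (v34,v38,v39) [--+] → (1.2566, -1.2566, -0.379381)–(1.2566, -1.46476, -0.447)  len=0.2189
  (v34,v39,v30) [-+-] → (1.2566, -1.46476, -0.447)–(1.2566, -1.49882, -0.400128)  len=0.0579
  (v30,v39,v35) [-++] → (1.2566, -1.49882, -0.400128)–(1.2566, -1.78948, 0)  len=0.4946
  (v36,v1,v37) [++-] → (1.2566, -0.789151, 0.316494)–(1.2566, -1.2566, 0.379381)  len=0.4717
  (v37,v1,v2) [-++] → (1.2566, -0.789151, 0.316494)–(1.2566, -0.490512, 0.2763)  len=0.3013
  (v37,v2,v38) [-+-] → (1.2566, -0.490512, 0.2763)–(1.2566, -0.490512, 0.0136987)  len=0.2626
  (v38,v2,v3) [-++] → (1.2566, -0.490512, 0.0136987)–(1.2566, -0.490512, -0.2763)  len=0.2900
  (v38,v3,v39) [-++] → (1.2566, -0.490512, -0.2763)–(1.2566, -1.2566, -0.379381)  len=0.7730

Chained into 2 loop(s):
  loop 1: 12 segments, perimeter = 3.6413
  loop 2: 12 segments, perimeter = 3.6413
Total perimeter = 7.283


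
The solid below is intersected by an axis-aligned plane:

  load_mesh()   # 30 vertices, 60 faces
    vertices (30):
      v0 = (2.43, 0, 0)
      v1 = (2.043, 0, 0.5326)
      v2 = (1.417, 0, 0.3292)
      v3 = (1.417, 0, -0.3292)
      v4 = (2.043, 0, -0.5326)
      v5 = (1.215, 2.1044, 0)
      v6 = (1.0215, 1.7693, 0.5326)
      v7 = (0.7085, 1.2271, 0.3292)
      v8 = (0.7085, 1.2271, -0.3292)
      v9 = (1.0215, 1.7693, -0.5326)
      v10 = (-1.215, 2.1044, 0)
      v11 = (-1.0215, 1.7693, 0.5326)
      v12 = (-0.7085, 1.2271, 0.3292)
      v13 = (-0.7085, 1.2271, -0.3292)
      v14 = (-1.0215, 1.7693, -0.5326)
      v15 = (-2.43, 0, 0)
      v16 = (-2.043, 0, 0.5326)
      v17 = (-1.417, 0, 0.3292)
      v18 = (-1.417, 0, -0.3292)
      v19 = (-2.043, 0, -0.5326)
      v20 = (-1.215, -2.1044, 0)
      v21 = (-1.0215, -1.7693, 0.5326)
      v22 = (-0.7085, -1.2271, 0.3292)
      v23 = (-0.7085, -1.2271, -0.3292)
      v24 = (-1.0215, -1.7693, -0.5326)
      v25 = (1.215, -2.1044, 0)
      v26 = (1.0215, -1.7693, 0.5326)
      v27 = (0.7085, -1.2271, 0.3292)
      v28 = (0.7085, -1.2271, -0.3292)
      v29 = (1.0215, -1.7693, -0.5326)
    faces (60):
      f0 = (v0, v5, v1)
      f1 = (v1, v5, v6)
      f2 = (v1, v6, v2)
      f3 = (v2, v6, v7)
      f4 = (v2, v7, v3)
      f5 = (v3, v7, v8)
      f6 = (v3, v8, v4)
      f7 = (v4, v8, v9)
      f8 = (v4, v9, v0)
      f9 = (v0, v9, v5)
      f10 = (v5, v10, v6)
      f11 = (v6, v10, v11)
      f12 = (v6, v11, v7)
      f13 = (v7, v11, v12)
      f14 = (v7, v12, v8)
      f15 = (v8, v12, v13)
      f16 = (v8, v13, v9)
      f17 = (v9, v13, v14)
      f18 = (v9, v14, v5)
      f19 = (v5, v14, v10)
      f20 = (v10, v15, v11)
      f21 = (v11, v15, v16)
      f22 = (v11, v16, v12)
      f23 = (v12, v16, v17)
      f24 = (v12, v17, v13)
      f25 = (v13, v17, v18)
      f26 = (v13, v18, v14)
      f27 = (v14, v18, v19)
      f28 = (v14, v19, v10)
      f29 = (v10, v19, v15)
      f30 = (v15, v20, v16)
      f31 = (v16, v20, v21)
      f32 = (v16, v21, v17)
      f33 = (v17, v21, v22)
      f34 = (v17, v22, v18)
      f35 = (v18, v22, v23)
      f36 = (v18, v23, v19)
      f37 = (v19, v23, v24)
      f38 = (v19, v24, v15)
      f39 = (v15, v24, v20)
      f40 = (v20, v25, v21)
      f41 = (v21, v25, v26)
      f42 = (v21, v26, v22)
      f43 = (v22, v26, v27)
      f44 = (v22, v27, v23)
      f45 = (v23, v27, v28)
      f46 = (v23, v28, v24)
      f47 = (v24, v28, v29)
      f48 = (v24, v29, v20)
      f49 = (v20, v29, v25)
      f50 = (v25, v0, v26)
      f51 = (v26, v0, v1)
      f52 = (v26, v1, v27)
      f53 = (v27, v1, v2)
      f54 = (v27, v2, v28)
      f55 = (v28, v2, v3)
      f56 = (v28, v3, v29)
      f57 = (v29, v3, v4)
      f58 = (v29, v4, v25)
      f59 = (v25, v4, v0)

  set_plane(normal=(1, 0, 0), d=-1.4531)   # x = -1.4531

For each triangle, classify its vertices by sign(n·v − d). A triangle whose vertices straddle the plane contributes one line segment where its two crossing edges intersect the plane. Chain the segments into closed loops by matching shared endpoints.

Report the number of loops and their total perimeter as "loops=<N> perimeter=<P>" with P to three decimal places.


loops=1 perimeter=7.583

Straddling triangles (14 of 60):
  (v10,v15,v11) [+-+] → (-1.4531, 1.69201, 0)–(-1.4531, 1.22714, 0.369398)  len=0.5938
  (v11,v15,v16) [+--] → (-1.4531, 1.22714, 0.369398)–(-1.4531, 1.02174, 0.5326)  len=0.2623
  (v11,v16,v12) [+-+] → (-1.4531, 1.02174, 0.5326)–(-1.4531, 0.542425, 0.442689)  len=0.4877
  (v12,v16,v17) [+-+] → (-1.4531, 0.542425, 0.442689)–(-1.4531, 0, 0.34093)  len=0.5519
  (v14,v18,v19) [++-] → (-1.4531, 0, -0.34093)–(-1.4531, 1.02174, -0.5326)  len=1.0396
  (v14,v19,v10) [+-+] → (-1.4531, 1.02174, -0.5326)–(-1.4531, 1.49926, -0.153155)  len=0.6099
  (v10,v19,v15) [+--] → (-1.4531, 1.49926, -0.153155)–(-1.4531, 1.69201, 0)  len=0.2462
  (v15,v20,v16) [-+-] → (-1.4531, -1.69201, 0)–(-1.4531, -1.49926, 0.153155)  len=0.2462
  (v16,v20,v21) [-++] → (-1.4531, -1.49926, 0.153155)–(-1.4531, -1.02174, 0.5326)  len=0.6099
  (v16,v21,v17) [-++] → (-1.4531, -1.02174, 0.5326)–(-1.4531, 0, 0.34093)  len=1.0396
  (v18,v23,v19) [++-] → (-1.4531, -0.542425, -0.442689)–(-1.4531, 0, -0.34093)  len=0.5519
  (v19,v23,v24) [-++] → (-1.4531, -0.542425, -0.442689)–(-1.4531, -1.02174, -0.5326)  len=0.4877
  (v19,v24,v15) [-+-] → (-1.4531, -1.02174, -0.5326)–(-1.4531, -1.22714, -0.369398)  len=0.2623
  (v15,v24,v20) [-++] → (-1.4531, -1.22714, -0.369398)–(-1.4531, -1.69201, 0)  len=0.5938

Chained into 1 loop(s):
  loop 1: 14 segments, perimeter = 7.5827
Total perimeter = 7.583


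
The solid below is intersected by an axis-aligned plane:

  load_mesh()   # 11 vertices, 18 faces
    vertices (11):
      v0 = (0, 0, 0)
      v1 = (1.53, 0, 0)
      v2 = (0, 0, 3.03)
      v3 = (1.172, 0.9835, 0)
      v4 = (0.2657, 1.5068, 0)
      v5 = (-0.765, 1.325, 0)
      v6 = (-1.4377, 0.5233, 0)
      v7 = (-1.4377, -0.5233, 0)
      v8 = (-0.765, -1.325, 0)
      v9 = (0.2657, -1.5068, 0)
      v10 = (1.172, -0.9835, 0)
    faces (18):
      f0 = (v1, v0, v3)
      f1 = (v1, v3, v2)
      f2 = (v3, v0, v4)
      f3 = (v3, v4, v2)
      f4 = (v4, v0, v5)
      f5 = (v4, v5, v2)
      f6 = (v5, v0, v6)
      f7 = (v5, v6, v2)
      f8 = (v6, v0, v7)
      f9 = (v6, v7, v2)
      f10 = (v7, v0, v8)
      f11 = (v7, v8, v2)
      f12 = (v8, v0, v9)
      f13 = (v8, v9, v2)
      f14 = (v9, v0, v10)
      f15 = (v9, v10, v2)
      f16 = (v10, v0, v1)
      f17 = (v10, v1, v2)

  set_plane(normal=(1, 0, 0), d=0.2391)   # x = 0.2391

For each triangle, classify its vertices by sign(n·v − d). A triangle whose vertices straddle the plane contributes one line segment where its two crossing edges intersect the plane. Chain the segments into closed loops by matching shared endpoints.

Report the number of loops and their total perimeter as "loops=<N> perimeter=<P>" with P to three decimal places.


loops=1 perimeter=8.981

Straddling triangles (12 of 18):
  (v1,v0,v3) [+-+] → (0.2391, 0, 0)–(0.2391, 0.200644, 0)  len=0.2006
  (v1,v3,v2) [++-] → (0.2391, 0.200644, 2.41185)–(0.2391, 0, 2.55649)  len=0.2473
  (v3,v0,v4) [+-+] → (0.2391, 0.200644, 0)–(0.2391, 1.35595, 0)  len=1.1553
  (v3,v4,v2) [++-] → (0.2391, 1.35595, 0.303342)–(0.2391, 0.200644, 2.41185)  len=2.4043
  (v4,v0,v5) [+--] → (0.2391, 1.35595, 0)–(0.2391, 1.50211, 0)  len=0.1462
  (v4,v5,v2) [+--] → (0.2391, 1.50211, 0)–(0.2391, 1.35595, 0.303342)  len=0.3367
  (v8,v0,v9) [--+] → (0.2391, -1.35595, 0)–(0.2391, -1.50211, 0)  len=0.1462
  (v8,v9,v2) [-+-] → (0.2391, -1.50211, 0)–(0.2391, -1.35595, 0.303342)  len=0.3367
  (v9,v0,v10) [+-+] → (0.2391, -1.35595, 0)–(0.2391, -0.200644, 0)  len=1.1553
  (v9,v10,v2) [++-] → (0.2391, -0.200644, 2.41185)–(0.2391, -1.35595, 0.303342)  len=2.4043
  (v10,v0,v1) [+-+] → (0.2391, -0.200644, 0)–(0.2391, 0, 0)  len=0.2006
  (v10,v1,v2) [++-] → (0.2391, 0, 2.55649)–(0.2391, -0.200644, 2.41185)  len=0.2473

Chained into 1 loop(s):
  loop 1: 12 segments, perimeter = 8.9809
Total perimeter = 8.981


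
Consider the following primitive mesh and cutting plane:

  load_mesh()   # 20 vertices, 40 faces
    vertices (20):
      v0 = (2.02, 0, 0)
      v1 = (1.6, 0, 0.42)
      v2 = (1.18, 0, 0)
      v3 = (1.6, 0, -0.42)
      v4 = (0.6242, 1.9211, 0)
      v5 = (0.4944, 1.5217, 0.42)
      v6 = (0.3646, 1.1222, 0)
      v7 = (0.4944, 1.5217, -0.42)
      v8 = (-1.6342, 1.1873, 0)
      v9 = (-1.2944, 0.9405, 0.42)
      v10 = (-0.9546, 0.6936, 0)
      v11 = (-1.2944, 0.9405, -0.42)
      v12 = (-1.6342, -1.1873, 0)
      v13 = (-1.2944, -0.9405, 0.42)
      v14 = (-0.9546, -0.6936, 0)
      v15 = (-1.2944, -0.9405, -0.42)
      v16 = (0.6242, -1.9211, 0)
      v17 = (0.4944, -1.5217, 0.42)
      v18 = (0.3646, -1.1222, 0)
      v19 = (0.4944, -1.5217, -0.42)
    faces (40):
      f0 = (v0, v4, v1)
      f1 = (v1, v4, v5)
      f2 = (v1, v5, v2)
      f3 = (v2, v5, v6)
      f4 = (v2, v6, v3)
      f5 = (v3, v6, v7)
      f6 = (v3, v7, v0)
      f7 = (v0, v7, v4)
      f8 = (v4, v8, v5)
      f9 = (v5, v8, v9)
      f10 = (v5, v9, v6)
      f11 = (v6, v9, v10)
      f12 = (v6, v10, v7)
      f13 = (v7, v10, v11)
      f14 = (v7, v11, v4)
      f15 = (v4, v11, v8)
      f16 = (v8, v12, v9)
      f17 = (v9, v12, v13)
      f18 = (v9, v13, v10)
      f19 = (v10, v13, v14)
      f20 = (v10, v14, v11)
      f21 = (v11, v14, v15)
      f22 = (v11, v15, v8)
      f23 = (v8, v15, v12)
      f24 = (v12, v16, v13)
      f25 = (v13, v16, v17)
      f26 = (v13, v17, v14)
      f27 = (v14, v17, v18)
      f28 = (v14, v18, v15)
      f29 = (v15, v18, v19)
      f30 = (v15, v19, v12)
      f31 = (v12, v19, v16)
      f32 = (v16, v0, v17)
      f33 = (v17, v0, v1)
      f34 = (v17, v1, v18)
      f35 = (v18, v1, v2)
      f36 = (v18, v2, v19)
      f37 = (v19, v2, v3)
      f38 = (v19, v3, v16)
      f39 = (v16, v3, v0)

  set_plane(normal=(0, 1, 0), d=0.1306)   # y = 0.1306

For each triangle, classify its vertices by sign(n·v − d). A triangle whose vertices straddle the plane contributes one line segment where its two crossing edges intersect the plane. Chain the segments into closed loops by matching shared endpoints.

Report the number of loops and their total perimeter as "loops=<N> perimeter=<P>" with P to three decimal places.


Straddling triangles (16 of 40):
  (v0,v4,v1) [-+-] → (1.92511, 0.1306, 0)–(1.53366, 0.1306, 0.391448)  len=0.5536
  (v1,v4,v5) [-++] → (1.53366, 0.1306, 0.391448)–(1.50511, 0.1306, 0.42)  len=0.0404
  (v1,v5,v2) [-+-] → (1.50511, 0.1306, 0.42)–(1.12116, 0.1306, 0.0360465)  len=0.5430
  (v2,v5,v6) [-++] → (1.12116, 0.1306, 0.0360465)–(1.0851, 0.1306, 0)  len=0.0510
  (v2,v6,v3) [-+-] → (1.0851, 0.1306, 0)–(1.45623, 0.1306, -0.371121)  len=0.5248
  (v3,v6,v7) [-++] → (1.45623, 0.1306, -0.371121)–(1.50511, 0.1306, -0.42)  len=0.0691
  (v3,v7,v0) [-+-] → (1.50511, 0.1306, -0.42)–(1.88907, 0.1306, -0.0360465)  len=0.5430
  (v0,v7,v4) [-++] → (1.88907, 0.1306, -0.0360465)–(1.92511, 0.1306, 0)  len=0.0510
  (v8,v12,v9) [+-+] → (-1.6342, 0.1306, 0)–(-1.42374, 0.1306, 0.260136)  len=0.3346
  (v9,v12,v13) [+--] → (-1.42374, 0.1306, 0.260136)–(-1.2944, 0.1306, 0.42)  len=0.2056
  (v9,v13,v10) [+-+] → (-1.2944, 0.1306, 0.42)–(-1.07167, 0.1306, 0.144704)  len=0.3541
  (v10,v13,v14) [+--] → (-1.07167, 0.1306, 0.144704)–(-0.9546, 0.1306, 0)  len=0.1861
  (v10,v14,v11) [+-+] → (-0.9546, 0.1306, 0)–(-1.12599, 0.1306, -0.211838)  len=0.2725
  (v11,v14,v15) [+--] → (-1.12599, 0.1306, -0.211838)–(-1.2944, 0.1306, -0.42)  len=0.2678
  (v11,v15,v8) [+-+] → (-1.2944, 0.1306, -0.42)–(-1.46545, 0.1306, -0.208579)  len=0.2720
  (v8,v15,v12) [+--] → (-1.46545, 0.1306, -0.208579)–(-1.6342, 0.1306, 0)  len=0.2683

Chained into 2 loop(s):
  loop 1: 8 segments, perimeter = 2.3759
  loop 2: 8 segments, perimeter = 2.1610
Total perimeter = 4.537

loops=2 perimeter=4.537


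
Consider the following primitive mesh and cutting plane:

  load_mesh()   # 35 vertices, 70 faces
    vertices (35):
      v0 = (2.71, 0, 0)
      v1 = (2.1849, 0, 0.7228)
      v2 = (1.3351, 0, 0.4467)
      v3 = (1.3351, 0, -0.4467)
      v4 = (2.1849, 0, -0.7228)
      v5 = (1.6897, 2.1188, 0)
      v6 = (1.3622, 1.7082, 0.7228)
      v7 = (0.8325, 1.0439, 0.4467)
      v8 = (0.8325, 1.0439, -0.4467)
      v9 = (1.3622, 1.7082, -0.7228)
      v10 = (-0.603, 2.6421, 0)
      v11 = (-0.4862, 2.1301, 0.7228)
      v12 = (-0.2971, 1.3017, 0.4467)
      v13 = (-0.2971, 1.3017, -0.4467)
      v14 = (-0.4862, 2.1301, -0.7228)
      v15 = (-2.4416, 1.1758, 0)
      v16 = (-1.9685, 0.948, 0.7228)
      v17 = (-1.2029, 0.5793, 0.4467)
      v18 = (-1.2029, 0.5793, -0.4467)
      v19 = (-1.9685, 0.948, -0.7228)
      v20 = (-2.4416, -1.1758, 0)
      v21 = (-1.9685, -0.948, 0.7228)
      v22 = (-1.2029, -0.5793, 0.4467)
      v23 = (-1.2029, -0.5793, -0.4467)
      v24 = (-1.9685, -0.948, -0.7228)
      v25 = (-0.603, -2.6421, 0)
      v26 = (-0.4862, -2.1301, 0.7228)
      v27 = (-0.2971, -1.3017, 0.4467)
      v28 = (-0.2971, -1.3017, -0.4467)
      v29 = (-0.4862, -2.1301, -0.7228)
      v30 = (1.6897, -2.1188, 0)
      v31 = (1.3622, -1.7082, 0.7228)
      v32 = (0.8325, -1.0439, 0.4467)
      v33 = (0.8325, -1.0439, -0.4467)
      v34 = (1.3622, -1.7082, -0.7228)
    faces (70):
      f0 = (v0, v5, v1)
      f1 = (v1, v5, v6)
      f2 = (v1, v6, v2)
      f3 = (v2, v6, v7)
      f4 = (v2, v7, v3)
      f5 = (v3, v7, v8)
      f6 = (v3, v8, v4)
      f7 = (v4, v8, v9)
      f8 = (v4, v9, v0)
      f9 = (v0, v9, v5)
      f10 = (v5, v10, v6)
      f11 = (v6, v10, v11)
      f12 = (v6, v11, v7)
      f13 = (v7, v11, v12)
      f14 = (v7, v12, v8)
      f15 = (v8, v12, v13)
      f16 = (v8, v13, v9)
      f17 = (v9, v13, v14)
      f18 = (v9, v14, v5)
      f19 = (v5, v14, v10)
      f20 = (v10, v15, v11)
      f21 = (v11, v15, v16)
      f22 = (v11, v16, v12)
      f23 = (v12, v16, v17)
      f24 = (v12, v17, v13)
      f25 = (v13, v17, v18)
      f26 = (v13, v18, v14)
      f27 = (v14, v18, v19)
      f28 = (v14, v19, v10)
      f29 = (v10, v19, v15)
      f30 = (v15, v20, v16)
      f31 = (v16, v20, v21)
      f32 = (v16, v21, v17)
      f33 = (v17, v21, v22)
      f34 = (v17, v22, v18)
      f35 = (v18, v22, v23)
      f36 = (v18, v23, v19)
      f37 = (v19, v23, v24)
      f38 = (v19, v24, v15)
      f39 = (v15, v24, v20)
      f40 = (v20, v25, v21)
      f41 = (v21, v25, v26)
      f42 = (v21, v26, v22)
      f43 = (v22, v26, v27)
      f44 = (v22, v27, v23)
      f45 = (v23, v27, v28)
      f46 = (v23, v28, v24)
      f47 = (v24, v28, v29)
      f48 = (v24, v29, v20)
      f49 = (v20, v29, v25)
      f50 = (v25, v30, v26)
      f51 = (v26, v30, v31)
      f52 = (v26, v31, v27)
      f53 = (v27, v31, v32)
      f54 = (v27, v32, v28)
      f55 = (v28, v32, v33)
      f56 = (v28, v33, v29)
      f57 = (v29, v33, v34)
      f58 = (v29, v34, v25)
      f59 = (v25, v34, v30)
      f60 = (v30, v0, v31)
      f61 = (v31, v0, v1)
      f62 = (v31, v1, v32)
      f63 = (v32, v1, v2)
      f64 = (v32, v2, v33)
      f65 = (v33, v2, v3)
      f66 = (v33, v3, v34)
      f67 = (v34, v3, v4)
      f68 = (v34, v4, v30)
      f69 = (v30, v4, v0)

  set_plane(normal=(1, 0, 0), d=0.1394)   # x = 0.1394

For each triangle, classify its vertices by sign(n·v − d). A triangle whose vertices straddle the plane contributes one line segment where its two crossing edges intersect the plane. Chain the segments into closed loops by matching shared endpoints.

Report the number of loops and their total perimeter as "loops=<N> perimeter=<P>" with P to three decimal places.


loops=2 perimeter=8.599

Straddling triangles (20 of 70):
  (v5,v10,v6) [+-+] → (0.1394, 2.47265, 0)–(0.1394, 2.2893, 0.273055)  len=0.3289
  (v6,v10,v11) [+--] → (0.1394, 2.2893, 0.273055)–(0.1394, 1.98731, 0.7228)  len=0.5417
  (v6,v11,v7) [+-+] → (0.1394, 1.98731, 0.7228)–(0.1394, 1.6148, 0.591816)  len=0.3949
  (v7,v11,v12) [+--] → (0.1394, 1.6148, 0.591816)–(0.1394, 1.20208, 0.4467)  len=0.4375
  (v7,v12,v8) [+-+] → (0.1394, 1.20208, 0.4467)–(0.1394, 1.20208, 0.101472)  len=0.3452
  (v8,v12,v13) [+--] → (0.1394, 1.20208, 0.101472)–(0.1394, 1.20208, -0.4467)  len=0.5482
  (v8,v13,v9) [+-+] → (0.1394, 1.20208, -0.4467)–(0.1394, 1.40864, -0.519332)  len=0.2190
  (v9,v13,v14) [+--] → (0.1394, 1.40864, -0.519332)–(0.1394, 1.98731, -0.7228)  len=0.6134
  (v9,v14,v5) [+-+] → (0.1394, 1.98731, -0.7228)–(0.1394, 2.12685, -0.514985)  len=0.2503
  (v5,v14,v10) [+--] → (0.1394, 2.12685, -0.514985)–(0.1394, 2.47265, 0)  len=0.6203
  (v25,v30,v26) [-+-] → (0.1394, -2.47265, 0)–(0.1394, -2.12685, 0.514985)  len=0.6203
  (v26,v30,v31) [-++] → (0.1394, -2.12685, 0.514985)–(0.1394, -1.98731, 0.7228)  len=0.2503
  (v26,v31,v27) [-+-] → (0.1394, -1.98731, 0.7228)–(0.1394, -1.40864, 0.519332)  len=0.6134
  (v27,v31,v32) [-++] → (0.1394, -1.40864, 0.519332)–(0.1394, -1.20208, 0.4467)  len=0.2190
  (v27,v32,v28) [-+-] → (0.1394, -1.20208, 0.4467)–(0.1394, -1.20208, -0.101472)  len=0.5482
  (v28,v32,v33) [-++] → (0.1394, -1.20208, -0.101472)–(0.1394, -1.20208, -0.4467)  len=0.3452
  (v28,v33,v29) [-+-] → (0.1394, -1.20208, -0.4467)–(0.1394, -1.6148, -0.591816)  len=0.4375
  (v29,v33,v34) [-++] → (0.1394, -1.6148, -0.591816)–(0.1394, -1.98731, -0.7228)  len=0.3949
  (v29,v34,v25) [-+-] → (0.1394, -1.98731, -0.7228)–(0.1394, -2.2893, -0.273055)  len=0.5417
  (v25,v34,v30) [-++] → (0.1394, -2.2893, -0.273055)–(0.1394, -2.47265, 0)  len=0.3289

Chained into 2 loop(s):
  loop 1: 10 segments, perimeter = 4.2994
  loop 2: 10 segments, perimeter = 4.2994
Total perimeter = 8.599


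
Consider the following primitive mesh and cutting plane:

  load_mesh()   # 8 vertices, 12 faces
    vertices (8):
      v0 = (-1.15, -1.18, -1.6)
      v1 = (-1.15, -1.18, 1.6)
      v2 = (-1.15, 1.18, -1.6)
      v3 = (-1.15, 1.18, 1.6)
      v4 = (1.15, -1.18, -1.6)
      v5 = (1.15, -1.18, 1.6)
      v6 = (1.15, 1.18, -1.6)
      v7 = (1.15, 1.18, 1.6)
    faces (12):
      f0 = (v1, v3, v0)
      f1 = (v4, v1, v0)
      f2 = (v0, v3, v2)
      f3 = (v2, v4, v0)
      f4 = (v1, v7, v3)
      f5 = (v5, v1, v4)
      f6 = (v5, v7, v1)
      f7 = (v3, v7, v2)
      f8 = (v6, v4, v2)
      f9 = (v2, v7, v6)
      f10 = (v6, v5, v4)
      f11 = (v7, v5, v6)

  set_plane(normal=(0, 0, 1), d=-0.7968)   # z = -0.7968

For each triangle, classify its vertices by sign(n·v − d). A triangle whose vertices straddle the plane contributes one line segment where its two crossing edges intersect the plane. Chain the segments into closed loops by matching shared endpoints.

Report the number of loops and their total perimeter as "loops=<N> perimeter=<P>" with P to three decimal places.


Straddling triangles (8 of 12):
  (v1,v3,v0) [++-] → (-1.15, -0.58764, -0.7968)–(-1.15, -1.18, -0.7968)  len=0.5924
  (v4,v1,v0) [-+-] → (0.5727, -1.18, -0.7968)–(-1.15, -1.18, -0.7968)  len=1.7227
  (v0,v3,v2) [-+-] → (-1.15, -0.58764, -0.7968)–(-1.15, 1.18, -0.7968)  len=1.7676
  (v5,v1,v4) [++-] → (0.5727, -1.18, -0.7968)–(1.15, -1.18, -0.7968)  len=0.5773
  (v3,v7,v2) [++-] → (-0.5727, 1.18, -0.7968)–(-1.15, 1.18, -0.7968)  len=0.5773
  (v2,v7,v6) [-+-] → (-0.5727, 1.18, -0.7968)–(1.15, 1.18, -0.7968)  len=1.7227
  (v6,v5,v4) [-+-] → (1.15, 0.58764, -0.7968)–(1.15, -1.18, -0.7968)  len=1.7676
  (v7,v5,v6) [++-] → (1.15, 0.58764, -0.7968)–(1.15, 1.18, -0.7968)  len=0.5924

Chained into 1 loop(s):
  loop 1: 8 segments, perimeter = 9.3200
Total perimeter = 9.320

loops=1 perimeter=9.320
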